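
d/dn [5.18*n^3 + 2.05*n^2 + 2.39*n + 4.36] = 15.54*n^2 + 4.1*n + 2.39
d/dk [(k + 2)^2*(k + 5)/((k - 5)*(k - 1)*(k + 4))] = (-11*k^4 - 86*k^3 - 123*k^2 + 440*k + 860)/(k^6 - 4*k^5 - 34*k^4 + 116*k^3 + 281*k^2 - 760*k + 400)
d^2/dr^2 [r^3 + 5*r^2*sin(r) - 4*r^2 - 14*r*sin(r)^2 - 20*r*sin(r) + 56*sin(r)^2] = -5*r^2*sin(r) + 20*sqrt(2)*r*sin(r + pi/4) - 28*r*cos(2*r) + 6*r + 10*sin(r) - 28*sin(2*r) - 40*cos(r) + 112*cos(2*r) - 8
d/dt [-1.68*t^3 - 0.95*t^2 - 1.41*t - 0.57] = -5.04*t^2 - 1.9*t - 1.41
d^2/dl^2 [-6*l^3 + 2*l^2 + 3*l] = 4 - 36*l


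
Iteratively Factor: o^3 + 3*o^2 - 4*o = (o + 4)*(o^2 - o) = o*(o + 4)*(o - 1)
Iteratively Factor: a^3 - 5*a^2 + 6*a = (a - 2)*(a^2 - 3*a) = (a - 3)*(a - 2)*(a)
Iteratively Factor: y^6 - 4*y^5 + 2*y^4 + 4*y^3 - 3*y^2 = (y)*(y^5 - 4*y^4 + 2*y^3 + 4*y^2 - 3*y) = y*(y + 1)*(y^4 - 5*y^3 + 7*y^2 - 3*y) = y*(y - 1)*(y + 1)*(y^3 - 4*y^2 + 3*y) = y*(y - 1)^2*(y + 1)*(y^2 - 3*y) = y*(y - 3)*(y - 1)^2*(y + 1)*(y)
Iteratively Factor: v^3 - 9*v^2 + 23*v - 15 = (v - 1)*(v^2 - 8*v + 15) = (v - 5)*(v - 1)*(v - 3)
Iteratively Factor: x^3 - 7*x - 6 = (x + 2)*(x^2 - 2*x - 3) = (x + 1)*(x + 2)*(x - 3)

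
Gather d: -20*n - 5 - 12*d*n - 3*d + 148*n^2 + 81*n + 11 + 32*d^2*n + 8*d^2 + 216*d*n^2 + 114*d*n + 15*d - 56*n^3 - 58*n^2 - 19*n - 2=d^2*(32*n + 8) + d*(216*n^2 + 102*n + 12) - 56*n^3 + 90*n^2 + 42*n + 4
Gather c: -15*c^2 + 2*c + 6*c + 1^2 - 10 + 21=-15*c^2 + 8*c + 12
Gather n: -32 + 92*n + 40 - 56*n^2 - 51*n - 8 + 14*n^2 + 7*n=-42*n^2 + 48*n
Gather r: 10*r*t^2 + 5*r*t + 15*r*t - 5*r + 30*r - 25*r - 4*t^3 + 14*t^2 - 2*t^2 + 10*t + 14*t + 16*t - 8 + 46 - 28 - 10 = r*(10*t^2 + 20*t) - 4*t^3 + 12*t^2 + 40*t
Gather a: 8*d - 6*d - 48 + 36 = 2*d - 12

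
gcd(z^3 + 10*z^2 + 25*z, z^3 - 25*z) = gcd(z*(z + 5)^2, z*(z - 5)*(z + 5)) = z^2 + 5*z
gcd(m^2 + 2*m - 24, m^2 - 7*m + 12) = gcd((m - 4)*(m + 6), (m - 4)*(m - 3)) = m - 4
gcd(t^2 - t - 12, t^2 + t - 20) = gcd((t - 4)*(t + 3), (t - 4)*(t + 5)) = t - 4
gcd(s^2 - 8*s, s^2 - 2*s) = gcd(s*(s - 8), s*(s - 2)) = s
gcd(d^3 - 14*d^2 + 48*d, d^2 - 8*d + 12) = d - 6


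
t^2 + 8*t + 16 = (t + 4)^2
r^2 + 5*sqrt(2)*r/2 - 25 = (r - 5*sqrt(2)/2)*(r + 5*sqrt(2))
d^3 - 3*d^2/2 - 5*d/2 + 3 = (d - 2)*(d - 1)*(d + 3/2)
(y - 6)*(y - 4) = y^2 - 10*y + 24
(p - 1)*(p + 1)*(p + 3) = p^3 + 3*p^2 - p - 3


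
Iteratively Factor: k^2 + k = (k + 1)*(k)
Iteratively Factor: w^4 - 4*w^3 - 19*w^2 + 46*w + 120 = (w - 5)*(w^3 + w^2 - 14*w - 24) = (w - 5)*(w + 3)*(w^2 - 2*w - 8) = (w - 5)*(w - 4)*(w + 3)*(w + 2)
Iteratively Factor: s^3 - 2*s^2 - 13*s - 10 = (s + 1)*(s^2 - 3*s - 10) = (s - 5)*(s + 1)*(s + 2)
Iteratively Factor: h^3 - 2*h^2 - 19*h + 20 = (h + 4)*(h^2 - 6*h + 5) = (h - 1)*(h + 4)*(h - 5)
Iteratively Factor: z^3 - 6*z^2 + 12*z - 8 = (z - 2)*(z^2 - 4*z + 4) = (z - 2)^2*(z - 2)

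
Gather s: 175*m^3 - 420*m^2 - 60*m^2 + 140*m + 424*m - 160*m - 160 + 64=175*m^3 - 480*m^2 + 404*m - 96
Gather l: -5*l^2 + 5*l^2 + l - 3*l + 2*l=0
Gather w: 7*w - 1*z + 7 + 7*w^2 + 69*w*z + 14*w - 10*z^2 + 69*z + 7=7*w^2 + w*(69*z + 21) - 10*z^2 + 68*z + 14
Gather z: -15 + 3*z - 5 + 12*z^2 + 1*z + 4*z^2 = 16*z^2 + 4*z - 20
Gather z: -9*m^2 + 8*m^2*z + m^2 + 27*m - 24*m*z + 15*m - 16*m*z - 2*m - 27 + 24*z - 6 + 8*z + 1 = -8*m^2 + 40*m + z*(8*m^2 - 40*m + 32) - 32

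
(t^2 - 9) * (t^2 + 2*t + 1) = t^4 + 2*t^3 - 8*t^2 - 18*t - 9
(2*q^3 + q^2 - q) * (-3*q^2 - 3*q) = -6*q^5 - 9*q^4 + 3*q^2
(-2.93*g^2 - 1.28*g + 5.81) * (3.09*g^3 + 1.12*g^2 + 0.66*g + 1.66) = -9.0537*g^5 - 7.2368*g^4 + 14.5855*g^3 + 0.7986*g^2 + 1.7098*g + 9.6446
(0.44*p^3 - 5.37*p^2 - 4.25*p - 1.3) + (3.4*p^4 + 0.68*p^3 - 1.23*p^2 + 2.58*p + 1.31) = 3.4*p^4 + 1.12*p^3 - 6.6*p^2 - 1.67*p + 0.01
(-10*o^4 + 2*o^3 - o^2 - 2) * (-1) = 10*o^4 - 2*o^3 + o^2 + 2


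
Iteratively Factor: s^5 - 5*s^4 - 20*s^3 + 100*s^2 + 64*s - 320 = (s - 4)*(s^4 - s^3 - 24*s^2 + 4*s + 80) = (s - 4)*(s + 4)*(s^3 - 5*s^2 - 4*s + 20) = (s - 5)*(s - 4)*(s + 4)*(s^2 - 4) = (s - 5)*(s - 4)*(s - 2)*(s + 4)*(s + 2)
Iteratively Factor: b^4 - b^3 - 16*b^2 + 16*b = (b + 4)*(b^3 - 5*b^2 + 4*b) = b*(b + 4)*(b^2 - 5*b + 4) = b*(b - 4)*(b + 4)*(b - 1)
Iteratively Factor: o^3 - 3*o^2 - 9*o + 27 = (o - 3)*(o^2 - 9) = (o - 3)^2*(o + 3)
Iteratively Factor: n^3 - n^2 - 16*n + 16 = (n - 4)*(n^2 + 3*n - 4) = (n - 4)*(n + 4)*(n - 1)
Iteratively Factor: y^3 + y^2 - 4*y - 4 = (y + 2)*(y^2 - y - 2) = (y + 1)*(y + 2)*(y - 2)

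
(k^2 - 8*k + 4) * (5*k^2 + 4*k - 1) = 5*k^4 - 36*k^3 - 13*k^2 + 24*k - 4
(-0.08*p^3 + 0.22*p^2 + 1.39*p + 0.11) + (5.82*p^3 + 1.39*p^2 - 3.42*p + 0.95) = 5.74*p^3 + 1.61*p^2 - 2.03*p + 1.06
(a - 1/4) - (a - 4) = 15/4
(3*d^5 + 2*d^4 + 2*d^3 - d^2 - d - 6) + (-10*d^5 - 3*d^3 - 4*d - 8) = -7*d^5 + 2*d^4 - d^3 - d^2 - 5*d - 14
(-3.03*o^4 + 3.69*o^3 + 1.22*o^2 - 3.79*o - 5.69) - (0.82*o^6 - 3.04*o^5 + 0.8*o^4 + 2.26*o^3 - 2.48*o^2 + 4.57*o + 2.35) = -0.82*o^6 + 3.04*o^5 - 3.83*o^4 + 1.43*o^3 + 3.7*o^2 - 8.36*o - 8.04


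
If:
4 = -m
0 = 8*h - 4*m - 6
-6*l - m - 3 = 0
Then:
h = -5/4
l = 1/6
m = -4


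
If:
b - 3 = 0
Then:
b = 3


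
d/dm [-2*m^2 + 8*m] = 8 - 4*m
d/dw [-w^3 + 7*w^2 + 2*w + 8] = -3*w^2 + 14*w + 2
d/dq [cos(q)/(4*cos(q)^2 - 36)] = (cos(q)^2 + 9)*sin(q)/(4*(cos(q)^2 - 9)^2)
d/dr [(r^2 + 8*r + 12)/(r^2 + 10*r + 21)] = 2*(r^2 + 9*r + 24)/(r^4 + 20*r^3 + 142*r^2 + 420*r + 441)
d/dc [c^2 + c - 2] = 2*c + 1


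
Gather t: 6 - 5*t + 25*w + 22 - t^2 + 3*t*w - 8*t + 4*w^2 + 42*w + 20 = -t^2 + t*(3*w - 13) + 4*w^2 + 67*w + 48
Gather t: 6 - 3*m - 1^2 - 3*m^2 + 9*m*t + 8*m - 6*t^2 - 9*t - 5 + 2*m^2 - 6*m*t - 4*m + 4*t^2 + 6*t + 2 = -m^2 + m - 2*t^2 + t*(3*m - 3) + 2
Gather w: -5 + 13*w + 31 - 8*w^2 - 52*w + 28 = -8*w^2 - 39*w + 54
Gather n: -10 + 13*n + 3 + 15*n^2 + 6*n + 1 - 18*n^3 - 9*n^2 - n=-18*n^3 + 6*n^2 + 18*n - 6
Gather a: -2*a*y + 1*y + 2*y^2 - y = -2*a*y + 2*y^2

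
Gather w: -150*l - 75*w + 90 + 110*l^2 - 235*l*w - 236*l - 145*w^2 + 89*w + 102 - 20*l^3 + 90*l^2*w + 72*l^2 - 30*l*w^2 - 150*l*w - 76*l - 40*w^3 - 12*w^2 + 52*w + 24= -20*l^3 + 182*l^2 - 462*l - 40*w^3 + w^2*(-30*l - 157) + w*(90*l^2 - 385*l + 66) + 216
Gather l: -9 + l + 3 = l - 6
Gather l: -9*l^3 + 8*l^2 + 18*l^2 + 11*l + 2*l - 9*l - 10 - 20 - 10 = -9*l^3 + 26*l^2 + 4*l - 40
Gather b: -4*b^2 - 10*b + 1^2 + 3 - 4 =-4*b^2 - 10*b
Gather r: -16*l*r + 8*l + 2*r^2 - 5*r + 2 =8*l + 2*r^2 + r*(-16*l - 5) + 2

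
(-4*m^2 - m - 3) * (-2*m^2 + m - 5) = 8*m^4 - 2*m^3 + 25*m^2 + 2*m + 15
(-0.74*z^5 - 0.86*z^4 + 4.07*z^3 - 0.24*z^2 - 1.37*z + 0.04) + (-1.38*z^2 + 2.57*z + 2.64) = -0.74*z^5 - 0.86*z^4 + 4.07*z^3 - 1.62*z^2 + 1.2*z + 2.68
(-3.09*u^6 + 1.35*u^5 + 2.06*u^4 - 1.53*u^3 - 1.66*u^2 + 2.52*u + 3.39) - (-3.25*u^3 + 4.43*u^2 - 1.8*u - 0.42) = -3.09*u^6 + 1.35*u^5 + 2.06*u^4 + 1.72*u^3 - 6.09*u^2 + 4.32*u + 3.81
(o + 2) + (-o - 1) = 1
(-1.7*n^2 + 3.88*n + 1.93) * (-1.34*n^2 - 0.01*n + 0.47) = 2.278*n^4 - 5.1822*n^3 - 3.424*n^2 + 1.8043*n + 0.9071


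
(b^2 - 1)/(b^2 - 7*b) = (b^2 - 1)/(b*(b - 7))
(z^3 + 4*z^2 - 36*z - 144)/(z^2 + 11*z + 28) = (z^2 - 36)/(z + 7)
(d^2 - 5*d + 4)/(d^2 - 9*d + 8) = (d - 4)/(d - 8)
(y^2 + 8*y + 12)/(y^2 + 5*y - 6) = (y + 2)/(y - 1)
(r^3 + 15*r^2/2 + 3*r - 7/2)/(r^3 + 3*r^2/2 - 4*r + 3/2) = (r^2 + 8*r + 7)/(r^2 + 2*r - 3)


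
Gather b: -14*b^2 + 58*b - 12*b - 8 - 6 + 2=-14*b^2 + 46*b - 12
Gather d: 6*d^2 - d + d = 6*d^2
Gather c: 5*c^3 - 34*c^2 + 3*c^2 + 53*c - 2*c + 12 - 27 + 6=5*c^3 - 31*c^2 + 51*c - 9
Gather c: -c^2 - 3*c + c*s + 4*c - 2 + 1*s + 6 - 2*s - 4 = -c^2 + c*(s + 1) - s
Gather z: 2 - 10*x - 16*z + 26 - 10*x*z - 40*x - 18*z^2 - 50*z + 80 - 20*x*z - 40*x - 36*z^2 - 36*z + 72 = -90*x - 54*z^2 + z*(-30*x - 102) + 180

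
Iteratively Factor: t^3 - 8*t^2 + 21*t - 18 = (t - 2)*(t^2 - 6*t + 9) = (t - 3)*(t - 2)*(t - 3)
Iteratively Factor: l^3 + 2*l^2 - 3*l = (l + 3)*(l^2 - l) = (l - 1)*(l + 3)*(l)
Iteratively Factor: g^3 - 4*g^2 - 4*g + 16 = (g + 2)*(g^2 - 6*g + 8) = (g - 4)*(g + 2)*(g - 2)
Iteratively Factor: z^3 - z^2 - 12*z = (z)*(z^2 - z - 12) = z*(z - 4)*(z + 3)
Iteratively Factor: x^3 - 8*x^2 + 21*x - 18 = (x - 2)*(x^2 - 6*x + 9) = (x - 3)*(x - 2)*(x - 3)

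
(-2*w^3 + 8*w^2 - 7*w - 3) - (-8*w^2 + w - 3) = -2*w^3 + 16*w^2 - 8*w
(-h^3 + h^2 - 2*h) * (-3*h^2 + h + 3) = 3*h^5 - 4*h^4 + 4*h^3 + h^2 - 6*h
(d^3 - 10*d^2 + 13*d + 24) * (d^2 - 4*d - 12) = d^5 - 14*d^4 + 41*d^3 + 92*d^2 - 252*d - 288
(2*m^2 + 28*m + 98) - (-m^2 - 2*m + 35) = 3*m^2 + 30*m + 63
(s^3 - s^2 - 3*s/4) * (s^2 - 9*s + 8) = s^5 - 10*s^4 + 65*s^3/4 - 5*s^2/4 - 6*s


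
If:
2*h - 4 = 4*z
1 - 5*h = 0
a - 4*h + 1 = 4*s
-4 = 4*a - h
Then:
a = -19/20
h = 1/5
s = -3/16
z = -9/10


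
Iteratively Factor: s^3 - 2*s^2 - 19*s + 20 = (s + 4)*(s^2 - 6*s + 5) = (s - 1)*(s + 4)*(s - 5)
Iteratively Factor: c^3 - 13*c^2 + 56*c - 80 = (c - 5)*(c^2 - 8*c + 16) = (c - 5)*(c - 4)*(c - 4)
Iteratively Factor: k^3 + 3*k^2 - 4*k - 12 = (k - 2)*(k^2 + 5*k + 6) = (k - 2)*(k + 3)*(k + 2)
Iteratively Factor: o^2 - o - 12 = (o + 3)*(o - 4)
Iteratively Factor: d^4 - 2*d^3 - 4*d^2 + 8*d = (d)*(d^3 - 2*d^2 - 4*d + 8) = d*(d + 2)*(d^2 - 4*d + 4) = d*(d - 2)*(d + 2)*(d - 2)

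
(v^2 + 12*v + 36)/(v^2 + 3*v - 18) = (v + 6)/(v - 3)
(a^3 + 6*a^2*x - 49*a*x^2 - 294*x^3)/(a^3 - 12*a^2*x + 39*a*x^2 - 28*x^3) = (a^2 + 13*a*x + 42*x^2)/(a^2 - 5*a*x + 4*x^2)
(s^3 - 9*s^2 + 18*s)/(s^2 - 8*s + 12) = s*(s - 3)/(s - 2)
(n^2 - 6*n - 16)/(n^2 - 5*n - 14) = (n - 8)/(n - 7)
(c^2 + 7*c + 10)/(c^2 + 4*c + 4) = (c + 5)/(c + 2)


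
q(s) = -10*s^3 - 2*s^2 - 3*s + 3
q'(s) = -30*s^2 - 4*s - 3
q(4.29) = -836.21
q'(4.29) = -572.28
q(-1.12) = 17.90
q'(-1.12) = -36.15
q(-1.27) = 24.07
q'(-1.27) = -46.31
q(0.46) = 0.22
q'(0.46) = -11.19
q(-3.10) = 290.99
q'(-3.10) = -278.90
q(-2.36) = 130.38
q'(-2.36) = -160.65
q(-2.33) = 125.63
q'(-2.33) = -156.55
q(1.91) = -79.70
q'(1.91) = -120.08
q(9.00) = -7476.00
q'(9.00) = -2469.00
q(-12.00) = 17031.00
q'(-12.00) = -4275.00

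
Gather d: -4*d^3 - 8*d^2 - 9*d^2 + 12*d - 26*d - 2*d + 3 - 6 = -4*d^3 - 17*d^2 - 16*d - 3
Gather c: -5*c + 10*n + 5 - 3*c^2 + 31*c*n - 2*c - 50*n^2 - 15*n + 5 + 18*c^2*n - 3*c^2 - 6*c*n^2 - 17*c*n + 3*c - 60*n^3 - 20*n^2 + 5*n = c^2*(18*n - 6) + c*(-6*n^2 + 14*n - 4) - 60*n^3 - 70*n^2 + 10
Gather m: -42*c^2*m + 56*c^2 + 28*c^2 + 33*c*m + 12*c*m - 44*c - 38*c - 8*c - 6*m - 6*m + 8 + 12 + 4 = 84*c^2 - 90*c + m*(-42*c^2 + 45*c - 12) + 24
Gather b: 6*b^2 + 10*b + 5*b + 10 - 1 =6*b^2 + 15*b + 9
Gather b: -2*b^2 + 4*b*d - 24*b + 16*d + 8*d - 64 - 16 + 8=-2*b^2 + b*(4*d - 24) + 24*d - 72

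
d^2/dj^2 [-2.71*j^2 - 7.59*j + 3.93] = -5.42000000000000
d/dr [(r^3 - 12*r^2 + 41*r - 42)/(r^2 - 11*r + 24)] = (r^2 - 16*r + 58)/(r^2 - 16*r + 64)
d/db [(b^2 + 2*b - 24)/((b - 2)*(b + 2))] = 2*(-b^2 + 20*b - 4)/(b^4 - 8*b^2 + 16)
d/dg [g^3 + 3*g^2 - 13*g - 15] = 3*g^2 + 6*g - 13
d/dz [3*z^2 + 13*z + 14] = 6*z + 13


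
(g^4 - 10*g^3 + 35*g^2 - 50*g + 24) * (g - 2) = g^5 - 12*g^4 + 55*g^3 - 120*g^2 + 124*g - 48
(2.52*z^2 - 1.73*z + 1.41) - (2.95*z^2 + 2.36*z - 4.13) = -0.43*z^2 - 4.09*z + 5.54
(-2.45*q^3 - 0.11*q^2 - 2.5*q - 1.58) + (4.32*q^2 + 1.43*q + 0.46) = -2.45*q^3 + 4.21*q^2 - 1.07*q - 1.12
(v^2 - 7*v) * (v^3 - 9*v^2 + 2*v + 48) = v^5 - 16*v^4 + 65*v^3 + 34*v^2 - 336*v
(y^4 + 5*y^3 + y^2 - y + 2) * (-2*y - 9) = -2*y^5 - 19*y^4 - 47*y^3 - 7*y^2 + 5*y - 18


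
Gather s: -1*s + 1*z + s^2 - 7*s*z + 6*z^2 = s^2 + s*(-7*z - 1) + 6*z^2 + z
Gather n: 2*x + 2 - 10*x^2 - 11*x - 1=-10*x^2 - 9*x + 1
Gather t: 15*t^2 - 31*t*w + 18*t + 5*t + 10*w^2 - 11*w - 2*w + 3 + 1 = 15*t^2 + t*(23 - 31*w) + 10*w^2 - 13*w + 4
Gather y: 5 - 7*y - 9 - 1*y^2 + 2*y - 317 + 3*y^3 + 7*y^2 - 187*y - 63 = 3*y^3 + 6*y^2 - 192*y - 384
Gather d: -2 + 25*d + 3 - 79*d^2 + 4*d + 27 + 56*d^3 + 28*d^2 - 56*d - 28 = 56*d^3 - 51*d^2 - 27*d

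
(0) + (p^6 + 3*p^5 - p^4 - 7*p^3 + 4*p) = p^6 + 3*p^5 - p^4 - 7*p^3 + 4*p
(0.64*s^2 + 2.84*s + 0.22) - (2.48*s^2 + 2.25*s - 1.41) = -1.84*s^2 + 0.59*s + 1.63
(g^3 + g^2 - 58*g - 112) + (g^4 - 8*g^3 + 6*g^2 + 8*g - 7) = g^4 - 7*g^3 + 7*g^2 - 50*g - 119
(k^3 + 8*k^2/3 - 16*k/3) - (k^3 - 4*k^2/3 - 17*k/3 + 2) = 4*k^2 + k/3 - 2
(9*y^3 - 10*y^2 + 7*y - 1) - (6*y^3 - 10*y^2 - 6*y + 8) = 3*y^3 + 13*y - 9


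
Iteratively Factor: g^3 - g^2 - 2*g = (g - 2)*(g^2 + g) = (g - 2)*(g + 1)*(g)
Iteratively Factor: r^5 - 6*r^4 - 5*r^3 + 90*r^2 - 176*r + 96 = (r + 4)*(r^4 - 10*r^3 + 35*r^2 - 50*r + 24) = (r - 2)*(r + 4)*(r^3 - 8*r^2 + 19*r - 12) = (r - 2)*(r - 1)*(r + 4)*(r^2 - 7*r + 12) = (r - 3)*(r - 2)*(r - 1)*(r + 4)*(r - 4)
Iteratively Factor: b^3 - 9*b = (b)*(b^2 - 9) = b*(b + 3)*(b - 3)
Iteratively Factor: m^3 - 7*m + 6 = (m + 3)*(m^2 - 3*m + 2) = (m - 1)*(m + 3)*(m - 2)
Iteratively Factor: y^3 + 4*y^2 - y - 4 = (y + 4)*(y^2 - 1) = (y + 1)*(y + 4)*(y - 1)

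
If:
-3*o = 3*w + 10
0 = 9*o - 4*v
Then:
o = -w - 10/3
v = -9*w/4 - 15/2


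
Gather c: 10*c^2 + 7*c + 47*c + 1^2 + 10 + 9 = 10*c^2 + 54*c + 20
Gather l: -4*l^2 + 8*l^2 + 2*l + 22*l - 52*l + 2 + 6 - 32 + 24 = 4*l^2 - 28*l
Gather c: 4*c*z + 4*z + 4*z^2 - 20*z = 4*c*z + 4*z^2 - 16*z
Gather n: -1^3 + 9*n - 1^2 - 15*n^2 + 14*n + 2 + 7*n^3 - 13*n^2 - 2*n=7*n^3 - 28*n^2 + 21*n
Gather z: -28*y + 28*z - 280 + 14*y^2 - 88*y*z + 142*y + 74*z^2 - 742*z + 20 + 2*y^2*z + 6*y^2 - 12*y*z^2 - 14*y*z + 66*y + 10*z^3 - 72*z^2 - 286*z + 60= 20*y^2 + 180*y + 10*z^3 + z^2*(2 - 12*y) + z*(2*y^2 - 102*y - 1000) - 200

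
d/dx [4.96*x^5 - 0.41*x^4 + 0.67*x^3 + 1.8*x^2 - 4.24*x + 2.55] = 24.8*x^4 - 1.64*x^3 + 2.01*x^2 + 3.6*x - 4.24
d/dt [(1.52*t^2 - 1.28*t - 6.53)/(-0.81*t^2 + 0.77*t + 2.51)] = (0.133599999999999*t^2 - 2.9482*t + 1.8153)/(0.6561*t^4 - 1.2474*t^3 - 3.4733*t^2 + 3.8654*t + 6.3001)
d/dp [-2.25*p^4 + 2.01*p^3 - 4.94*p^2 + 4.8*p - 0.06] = -9.0*p^3 + 6.03*p^2 - 9.88*p + 4.8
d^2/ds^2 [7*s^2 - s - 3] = 14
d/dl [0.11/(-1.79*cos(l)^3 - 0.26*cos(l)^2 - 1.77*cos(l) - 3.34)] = (0.5907*sin(l)^2 - 0.0572*cos(l) - 0.7854)*sin(l)/(1.79*cos(l)^3 + 0.26*cos(l)^2 + 1.77*cos(l) + 3.34)^2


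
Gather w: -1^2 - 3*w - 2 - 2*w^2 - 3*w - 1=-2*w^2 - 6*w - 4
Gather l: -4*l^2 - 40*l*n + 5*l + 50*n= -4*l^2 + l*(5 - 40*n) + 50*n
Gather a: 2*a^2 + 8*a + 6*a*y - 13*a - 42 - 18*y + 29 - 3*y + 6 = 2*a^2 + a*(6*y - 5) - 21*y - 7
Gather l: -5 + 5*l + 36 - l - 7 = 4*l + 24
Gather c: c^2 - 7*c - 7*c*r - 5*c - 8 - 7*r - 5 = c^2 + c*(-7*r - 12) - 7*r - 13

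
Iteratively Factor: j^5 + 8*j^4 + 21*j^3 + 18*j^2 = (j + 3)*(j^4 + 5*j^3 + 6*j^2) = (j + 2)*(j + 3)*(j^3 + 3*j^2) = j*(j + 2)*(j + 3)*(j^2 + 3*j) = j^2*(j + 2)*(j + 3)*(j + 3)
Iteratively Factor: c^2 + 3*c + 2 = (c + 1)*(c + 2)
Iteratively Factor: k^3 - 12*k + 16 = (k - 2)*(k^2 + 2*k - 8) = (k - 2)*(k + 4)*(k - 2)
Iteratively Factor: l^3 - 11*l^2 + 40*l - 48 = (l - 4)*(l^2 - 7*l + 12) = (l - 4)*(l - 3)*(l - 4)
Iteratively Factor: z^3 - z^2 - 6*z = (z)*(z^2 - z - 6) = z*(z - 3)*(z + 2)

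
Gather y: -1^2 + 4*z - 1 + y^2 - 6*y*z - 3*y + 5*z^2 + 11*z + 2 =y^2 + y*(-6*z - 3) + 5*z^2 + 15*z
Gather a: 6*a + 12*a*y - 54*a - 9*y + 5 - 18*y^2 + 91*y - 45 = a*(12*y - 48) - 18*y^2 + 82*y - 40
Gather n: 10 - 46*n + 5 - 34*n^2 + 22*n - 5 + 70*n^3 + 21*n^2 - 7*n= 70*n^3 - 13*n^2 - 31*n + 10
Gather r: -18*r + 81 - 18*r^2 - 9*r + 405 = -18*r^2 - 27*r + 486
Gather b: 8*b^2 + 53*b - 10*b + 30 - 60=8*b^2 + 43*b - 30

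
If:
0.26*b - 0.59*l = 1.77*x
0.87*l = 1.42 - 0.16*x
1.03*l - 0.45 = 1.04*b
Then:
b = 1.25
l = 1.70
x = -0.38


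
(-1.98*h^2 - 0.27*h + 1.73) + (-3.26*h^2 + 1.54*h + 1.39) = -5.24*h^2 + 1.27*h + 3.12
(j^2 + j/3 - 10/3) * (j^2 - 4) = j^4 + j^3/3 - 22*j^2/3 - 4*j/3 + 40/3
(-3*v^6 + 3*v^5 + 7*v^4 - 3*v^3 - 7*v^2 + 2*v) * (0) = 0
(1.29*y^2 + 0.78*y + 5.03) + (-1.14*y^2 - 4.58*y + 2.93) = 0.15*y^2 - 3.8*y + 7.96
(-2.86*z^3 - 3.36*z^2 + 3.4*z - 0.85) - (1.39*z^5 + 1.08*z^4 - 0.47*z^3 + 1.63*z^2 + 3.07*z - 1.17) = -1.39*z^5 - 1.08*z^4 - 2.39*z^3 - 4.99*z^2 + 0.33*z + 0.32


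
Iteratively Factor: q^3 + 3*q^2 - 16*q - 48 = (q - 4)*(q^2 + 7*q + 12) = (q - 4)*(q + 4)*(q + 3)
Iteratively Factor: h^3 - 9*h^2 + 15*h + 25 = (h - 5)*(h^2 - 4*h - 5) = (h - 5)^2*(h + 1)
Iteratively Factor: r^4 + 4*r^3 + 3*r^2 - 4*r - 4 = (r - 1)*(r^3 + 5*r^2 + 8*r + 4) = (r - 1)*(r + 1)*(r^2 + 4*r + 4) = (r - 1)*(r + 1)*(r + 2)*(r + 2)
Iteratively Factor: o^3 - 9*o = (o)*(o^2 - 9) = o*(o - 3)*(o + 3)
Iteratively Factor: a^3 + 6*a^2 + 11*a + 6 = (a + 2)*(a^2 + 4*a + 3) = (a + 2)*(a + 3)*(a + 1)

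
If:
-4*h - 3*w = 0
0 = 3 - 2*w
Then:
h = -9/8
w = 3/2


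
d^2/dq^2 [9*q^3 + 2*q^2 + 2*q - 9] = 54*q + 4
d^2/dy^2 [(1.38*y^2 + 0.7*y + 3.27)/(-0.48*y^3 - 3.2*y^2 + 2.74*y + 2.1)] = (-0.635904*y^6 - 0.967679999999987*y^5 - 26.381952*y^4 - 140.21504*y^3 - 239.213376*y^2 + 124.0272*y - 97.164504)/(0.110592*y^9 + 2.21184*y^8 + 12.851712*y^7 + 6.06464000000001*y^6 - 92.715456*y^5 + 24.13248*y^4 + 96.256376*y^3 - 4.96188000000001*y^2 - 36.2502*y - 9.261)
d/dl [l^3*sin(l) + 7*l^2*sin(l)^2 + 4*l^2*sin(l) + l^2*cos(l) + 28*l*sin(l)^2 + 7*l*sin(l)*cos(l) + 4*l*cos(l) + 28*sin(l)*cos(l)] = l^3*cos(l) + 2*l^2*sin(l) + 7*l^2*sin(2*l) + 4*l^2*cos(l) + 4*l*sin(l) + 28*l*sin(2*l) + 2*l*cos(l) + 7*l + 7*sin(2*l)/2 + 4*cos(l) + 14*cos(2*l) + 14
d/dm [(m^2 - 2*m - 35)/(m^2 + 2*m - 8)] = 2*(2*m^2 + 27*m + 43)/(m^4 + 4*m^3 - 12*m^2 - 32*m + 64)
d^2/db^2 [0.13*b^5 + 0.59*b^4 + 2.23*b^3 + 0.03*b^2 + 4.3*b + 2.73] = 2.6*b^3 + 7.08*b^2 + 13.38*b + 0.06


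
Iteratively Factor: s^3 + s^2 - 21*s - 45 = (s - 5)*(s^2 + 6*s + 9) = (s - 5)*(s + 3)*(s + 3)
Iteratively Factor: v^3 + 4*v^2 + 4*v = (v + 2)*(v^2 + 2*v) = (v + 2)^2*(v)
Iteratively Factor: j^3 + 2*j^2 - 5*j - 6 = (j + 1)*(j^2 + j - 6) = (j + 1)*(j + 3)*(j - 2)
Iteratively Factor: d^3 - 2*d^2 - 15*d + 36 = (d - 3)*(d^2 + d - 12) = (d - 3)^2*(d + 4)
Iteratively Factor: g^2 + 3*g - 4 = (g - 1)*(g + 4)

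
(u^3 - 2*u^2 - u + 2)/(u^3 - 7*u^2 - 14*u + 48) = (u^2 - 1)/(u^2 - 5*u - 24)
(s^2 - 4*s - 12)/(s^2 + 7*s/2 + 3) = 2*(s - 6)/(2*s + 3)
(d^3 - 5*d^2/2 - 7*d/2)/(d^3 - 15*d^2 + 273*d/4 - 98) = 2*d*(d + 1)/(2*d^2 - 23*d + 56)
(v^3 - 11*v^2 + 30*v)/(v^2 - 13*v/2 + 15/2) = 2*v*(v - 6)/(2*v - 3)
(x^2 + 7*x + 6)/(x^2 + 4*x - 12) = (x + 1)/(x - 2)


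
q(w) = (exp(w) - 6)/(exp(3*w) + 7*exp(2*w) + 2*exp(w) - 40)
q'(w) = (exp(w) - 6)*(-3*exp(3*w) - 14*exp(2*w) - 2*exp(w))/(exp(3*w) + 7*exp(2*w) + 2*exp(w) - 40)^2 + exp(w)/(exp(3*w) + 7*exp(2*w) + 2*exp(w) - 40)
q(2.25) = 0.00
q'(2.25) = 0.00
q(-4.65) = 0.15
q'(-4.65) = -0.00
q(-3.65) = 0.15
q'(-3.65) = -0.00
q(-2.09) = 0.15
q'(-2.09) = -0.00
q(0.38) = 0.24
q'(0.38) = 0.45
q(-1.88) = 0.15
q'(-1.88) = -0.00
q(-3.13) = 0.15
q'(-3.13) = -0.00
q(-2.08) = 0.15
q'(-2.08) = -0.00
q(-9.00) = 0.15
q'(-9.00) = 0.00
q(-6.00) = 0.15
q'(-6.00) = 0.00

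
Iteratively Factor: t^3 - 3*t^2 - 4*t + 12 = (t + 2)*(t^2 - 5*t + 6) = (t - 3)*(t + 2)*(t - 2)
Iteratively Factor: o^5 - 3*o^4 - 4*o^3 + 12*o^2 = (o + 2)*(o^4 - 5*o^3 + 6*o^2) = (o - 3)*(o + 2)*(o^3 - 2*o^2) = o*(o - 3)*(o + 2)*(o^2 - 2*o) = o*(o - 3)*(o - 2)*(o + 2)*(o)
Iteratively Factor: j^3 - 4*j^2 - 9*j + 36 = (j + 3)*(j^2 - 7*j + 12) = (j - 3)*(j + 3)*(j - 4)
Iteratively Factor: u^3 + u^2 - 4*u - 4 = (u + 2)*(u^2 - u - 2) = (u - 2)*(u + 2)*(u + 1)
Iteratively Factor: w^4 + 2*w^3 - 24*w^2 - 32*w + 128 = (w - 2)*(w^3 + 4*w^2 - 16*w - 64) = (w - 2)*(w + 4)*(w^2 - 16) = (w - 4)*(w - 2)*(w + 4)*(w + 4)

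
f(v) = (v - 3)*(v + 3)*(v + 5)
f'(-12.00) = 303.00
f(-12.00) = -945.00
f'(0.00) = -9.00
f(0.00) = -45.00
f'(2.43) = 33.01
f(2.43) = -23.00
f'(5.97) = 157.62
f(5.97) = 292.25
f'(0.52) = -2.99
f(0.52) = -48.19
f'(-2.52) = -15.15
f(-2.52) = -6.57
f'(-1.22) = -16.73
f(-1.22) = -28.39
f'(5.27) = 127.02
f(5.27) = 192.80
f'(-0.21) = -10.97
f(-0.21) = -42.90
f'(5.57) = 139.77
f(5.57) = 232.80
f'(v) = (v - 3)*(v + 3) + (v - 3)*(v + 5) + (v + 3)*(v + 5)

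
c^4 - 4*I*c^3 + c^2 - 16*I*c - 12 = (c - 3*I)*(c - 2*I)*(c - I)*(c + 2*I)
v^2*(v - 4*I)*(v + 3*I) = v^4 - I*v^3 + 12*v^2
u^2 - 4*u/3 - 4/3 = (u - 2)*(u + 2/3)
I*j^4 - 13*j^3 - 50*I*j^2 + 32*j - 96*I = (j + 4*I)^2*(j + 6*I)*(I*j + 1)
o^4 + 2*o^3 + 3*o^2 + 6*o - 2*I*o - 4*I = (o + 2)*(o - I)^2*(o + 2*I)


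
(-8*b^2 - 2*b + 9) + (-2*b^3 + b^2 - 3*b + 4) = -2*b^3 - 7*b^2 - 5*b + 13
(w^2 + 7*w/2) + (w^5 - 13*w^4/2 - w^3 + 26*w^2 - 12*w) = w^5 - 13*w^4/2 - w^3 + 27*w^2 - 17*w/2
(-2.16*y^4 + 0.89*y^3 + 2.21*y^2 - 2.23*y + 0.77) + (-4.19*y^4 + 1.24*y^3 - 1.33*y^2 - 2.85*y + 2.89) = -6.35*y^4 + 2.13*y^3 + 0.88*y^2 - 5.08*y + 3.66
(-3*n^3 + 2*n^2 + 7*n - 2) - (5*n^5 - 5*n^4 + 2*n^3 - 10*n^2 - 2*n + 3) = -5*n^5 + 5*n^4 - 5*n^3 + 12*n^2 + 9*n - 5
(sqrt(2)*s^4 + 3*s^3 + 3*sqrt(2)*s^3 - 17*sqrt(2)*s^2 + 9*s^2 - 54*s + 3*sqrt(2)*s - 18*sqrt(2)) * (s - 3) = sqrt(2)*s^5 + 3*s^4 - 26*sqrt(2)*s^3 - 81*s^2 + 54*sqrt(2)*s^2 - 27*sqrt(2)*s + 162*s + 54*sqrt(2)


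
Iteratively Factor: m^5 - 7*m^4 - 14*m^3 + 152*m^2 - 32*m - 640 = (m - 5)*(m^4 - 2*m^3 - 24*m^2 + 32*m + 128) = (m - 5)*(m - 4)*(m^3 + 2*m^2 - 16*m - 32) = (m - 5)*(m - 4)*(m + 4)*(m^2 - 2*m - 8) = (m - 5)*(m - 4)*(m + 2)*(m + 4)*(m - 4)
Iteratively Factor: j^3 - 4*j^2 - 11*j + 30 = (j - 2)*(j^2 - 2*j - 15) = (j - 2)*(j + 3)*(j - 5)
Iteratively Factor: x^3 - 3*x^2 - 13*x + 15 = (x - 1)*(x^2 - 2*x - 15) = (x - 5)*(x - 1)*(x + 3)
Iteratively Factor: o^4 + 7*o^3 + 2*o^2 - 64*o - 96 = (o + 2)*(o^3 + 5*o^2 - 8*o - 48) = (o + 2)*(o + 4)*(o^2 + o - 12) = (o + 2)*(o + 4)^2*(o - 3)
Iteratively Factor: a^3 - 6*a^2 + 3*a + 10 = (a + 1)*(a^2 - 7*a + 10) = (a - 5)*(a + 1)*(a - 2)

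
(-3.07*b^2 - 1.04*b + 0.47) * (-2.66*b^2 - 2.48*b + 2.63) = 8.1662*b^4 + 10.38*b^3 - 6.7451*b^2 - 3.9008*b + 1.2361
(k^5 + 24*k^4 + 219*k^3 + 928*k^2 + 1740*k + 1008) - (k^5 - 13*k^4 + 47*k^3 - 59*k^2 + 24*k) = 37*k^4 + 172*k^3 + 987*k^2 + 1716*k + 1008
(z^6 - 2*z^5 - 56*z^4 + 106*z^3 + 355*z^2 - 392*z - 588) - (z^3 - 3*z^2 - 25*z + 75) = z^6 - 2*z^5 - 56*z^4 + 105*z^3 + 358*z^2 - 367*z - 663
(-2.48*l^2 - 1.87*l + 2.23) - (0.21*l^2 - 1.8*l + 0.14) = -2.69*l^2 - 0.0700000000000001*l + 2.09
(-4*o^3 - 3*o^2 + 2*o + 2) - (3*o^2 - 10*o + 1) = -4*o^3 - 6*o^2 + 12*o + 1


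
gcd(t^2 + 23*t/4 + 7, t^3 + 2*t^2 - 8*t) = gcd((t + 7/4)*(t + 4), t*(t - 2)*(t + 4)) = t + 4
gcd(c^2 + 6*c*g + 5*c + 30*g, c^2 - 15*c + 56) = 1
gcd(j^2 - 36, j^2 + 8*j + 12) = j + 6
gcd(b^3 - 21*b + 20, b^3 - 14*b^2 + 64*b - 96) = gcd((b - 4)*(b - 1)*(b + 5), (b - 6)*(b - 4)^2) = b - 4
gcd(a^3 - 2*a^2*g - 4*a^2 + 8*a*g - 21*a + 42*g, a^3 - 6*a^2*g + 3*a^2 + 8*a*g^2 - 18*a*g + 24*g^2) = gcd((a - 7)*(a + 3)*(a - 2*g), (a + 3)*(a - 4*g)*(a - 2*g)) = a^2 - 2*a*g + 3*a - 6*g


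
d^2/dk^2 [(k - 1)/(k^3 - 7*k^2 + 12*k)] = 6*(k^5 - 9*k^4 + 31*k^3 - 61*k^2 + 84*k - 48)/(k^3*(k^6 - 21*k^5 + 183*k^4 - 847*k^3 + 2196*k^2 - 3024*k + 1728))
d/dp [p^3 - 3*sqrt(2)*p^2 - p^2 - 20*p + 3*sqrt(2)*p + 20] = 3*p^2 - 6*sqrt(2)*p - 2*p - 20 + 3*sqrt(2)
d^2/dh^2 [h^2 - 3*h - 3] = 2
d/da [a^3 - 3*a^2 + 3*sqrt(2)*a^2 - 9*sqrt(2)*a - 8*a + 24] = 3*a^2 - 6*a + 6*sqrt(2)*a - 9*sqrt(2) - 8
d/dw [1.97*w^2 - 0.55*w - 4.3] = 3.94*w - 0.55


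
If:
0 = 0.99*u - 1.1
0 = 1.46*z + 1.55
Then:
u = 1.11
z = -1.06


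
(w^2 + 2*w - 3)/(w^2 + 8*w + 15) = (w - 1)/(w + 5)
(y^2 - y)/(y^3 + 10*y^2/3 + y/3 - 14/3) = 3*y/(3*y^2 + 13*y + 14)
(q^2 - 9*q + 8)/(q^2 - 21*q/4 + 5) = 4*(q^2 - 9*q + 8)/(4*q^2 - 21*q + 20)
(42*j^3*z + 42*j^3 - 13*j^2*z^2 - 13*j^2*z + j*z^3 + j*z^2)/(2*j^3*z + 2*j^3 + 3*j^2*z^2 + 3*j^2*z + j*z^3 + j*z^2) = (42*j^2 - 13*j*z + z^2)/(2*j^2 + 3*j*z + z^2)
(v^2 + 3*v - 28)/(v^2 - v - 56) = (v - 4)/(v - 8)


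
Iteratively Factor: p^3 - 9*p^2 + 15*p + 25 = (p - 5)*(p^2 - 4*p - 5) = (p - 5)^2*(p + 1)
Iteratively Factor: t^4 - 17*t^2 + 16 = (t - 4)*(t^3 + 4*t^2 - t - 4) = (t - 4)*(t + 1)*(t^2 + 3*t - 4) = (t - 4)*(t - 1)*(t + 1)*(t + 4)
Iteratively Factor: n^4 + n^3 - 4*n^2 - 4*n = (n - 2)*(n^3 + 3*n^2 + 2*n) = (n - 2)*(n + 1)*(n^2 + 2*n) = (n - 2)*(n + 1)*(n + 2)*(n)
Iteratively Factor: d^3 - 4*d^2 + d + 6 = (d + 1)*(d^2 - 5*d + 6) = (d - 2)*(d + 1)*(d - 3)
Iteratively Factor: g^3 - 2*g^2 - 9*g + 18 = (g + 3)*(g^2 - 5*g + 6) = (g - 3)*(g + 3)*(g - 2)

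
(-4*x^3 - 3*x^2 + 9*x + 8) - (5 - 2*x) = -4*x^3 - 3*x^2 + 11*x + 3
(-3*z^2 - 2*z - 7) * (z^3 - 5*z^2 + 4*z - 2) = -3*z^5 + 13*z^4 - 9*z^3 + 33*z^2 - 24*z + 14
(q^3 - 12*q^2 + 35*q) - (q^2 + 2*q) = q^3 - 13*q^2 + 33*q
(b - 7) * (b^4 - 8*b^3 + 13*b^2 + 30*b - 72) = b^5 - 15*b^4 + 69*b^3 - 61*b^2 - 282*b + 504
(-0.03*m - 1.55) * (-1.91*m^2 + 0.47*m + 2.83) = 0.0573*m^3 + 2.9464*m^2 - 0.8134*m - 4.3865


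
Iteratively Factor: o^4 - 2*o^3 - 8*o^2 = (o + 2)*(o^3 - 4*o^2) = o*(o + 2)*(o^2 - 4*o) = o^2*(o + 2)*(o - 4)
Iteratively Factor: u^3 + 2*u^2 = (u)*(u^2 + 2*u) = u^2*(u + 2)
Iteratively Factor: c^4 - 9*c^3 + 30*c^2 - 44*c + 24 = (c - 2)*(c^3 - 7*c^2 + 16*c - 12) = (c - 3)*(c - 2)*(c^2 - 4*c + 4) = (c - 3)*(c - 2)^2*(c - 2)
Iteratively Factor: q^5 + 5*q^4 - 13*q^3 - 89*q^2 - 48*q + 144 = (q + 3)*(q^4 + 2*q^3 - 19*q^2 - 32*q + 48) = (q - 1)*(q + 3)*(q^3 + 3*q^2 - 16*q - 48) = (q - 1)*(q + 3)^2*(q^2 - 16) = (q - 4)*(q - 1)*(q + 3)^2*(q + 4)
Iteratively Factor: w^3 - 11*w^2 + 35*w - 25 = (w - 5)*(w^2 - 6*w + 5) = (w - 5)*(w - 1)*(w - 5)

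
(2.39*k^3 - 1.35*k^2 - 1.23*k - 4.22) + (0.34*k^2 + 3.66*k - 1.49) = 2.39*k^3 - 1.01*k^2 + 2.43*k - 5.71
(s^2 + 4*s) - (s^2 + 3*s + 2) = s - 2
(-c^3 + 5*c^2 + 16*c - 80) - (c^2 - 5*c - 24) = -c^3 + 4*c^2 + 21*c - 56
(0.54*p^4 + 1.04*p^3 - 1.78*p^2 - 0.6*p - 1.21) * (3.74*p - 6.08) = 2.0196*p^5 + 0.6064*p^4 - 12.9804*p^3 + 8.5784*p^2 - 0.877400000000001*p + 7.3568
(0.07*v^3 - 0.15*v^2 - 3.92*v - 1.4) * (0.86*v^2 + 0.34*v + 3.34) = 0.0602*v^5 - 0.1052*v^4 - 3.1884*v^3 - 3.0378*v^2 - 13.5688*v - 4.676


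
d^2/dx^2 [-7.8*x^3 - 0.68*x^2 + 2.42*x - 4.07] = -46.8*x - 1.36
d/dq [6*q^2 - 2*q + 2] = 12*q - 2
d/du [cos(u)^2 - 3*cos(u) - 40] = (3 - 2*cos(u))*sin(u)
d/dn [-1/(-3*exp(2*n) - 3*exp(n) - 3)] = (-2*exp(n) - 1)*exp(n)/(3*(exp(2*n) + exp(n) + 1)^2)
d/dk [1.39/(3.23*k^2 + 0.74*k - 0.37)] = (-8.9794*k - 1.0286)/(3.23*k^2 + 0.74*k - 0.37)^2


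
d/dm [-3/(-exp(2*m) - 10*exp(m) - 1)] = 6*(-exp(m) - 5)*exp(m)/(exp(2*m) + 10*exp(m) + 1)^2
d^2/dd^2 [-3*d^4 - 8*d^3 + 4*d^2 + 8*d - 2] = -36*d^2 - 48*d + 8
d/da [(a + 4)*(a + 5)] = 2*a + 9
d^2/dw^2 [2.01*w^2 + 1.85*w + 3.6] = 4.02000000000000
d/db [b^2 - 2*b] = 2*b - 2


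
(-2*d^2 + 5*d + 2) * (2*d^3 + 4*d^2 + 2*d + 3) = -4*d^5 + 2*d^4 + 20*d^3 + 12*d^2 + 19*d + 6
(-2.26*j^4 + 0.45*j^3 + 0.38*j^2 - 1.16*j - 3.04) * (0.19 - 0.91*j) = 2.0566*j^5 - 0.8389*j^4 - 0.2603*j^3 + 1.1278*j^2 + 2.546*j - 0.5776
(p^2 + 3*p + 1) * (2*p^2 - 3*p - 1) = 2*p^4 + 3*p^3 - 8*p^2 - 6*p - 1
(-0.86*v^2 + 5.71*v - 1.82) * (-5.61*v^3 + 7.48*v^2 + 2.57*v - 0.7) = 4.8246*v^5 - 38.4659*v^4 + 50.7108*v^3 + 1.6631*v^2 - 8.6744*v + 1.274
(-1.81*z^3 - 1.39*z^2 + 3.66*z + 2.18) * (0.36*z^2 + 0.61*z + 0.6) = -0.6516*z^5 - 1.6045*z^4 - 0.6163*z^3 + 2.1834*z^2 + 3.5258*z + 1.308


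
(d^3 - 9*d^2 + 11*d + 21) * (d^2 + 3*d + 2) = d^5 - 6*d^4 - 14*d^3 + 36*d^2 + 85*d + 42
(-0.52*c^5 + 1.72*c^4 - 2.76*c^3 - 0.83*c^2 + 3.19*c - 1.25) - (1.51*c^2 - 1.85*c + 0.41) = -0.52*c^5 + 1.72*c^4 - 2.76*c^3 - 2.34*c^2 + 5.04*c - 1.66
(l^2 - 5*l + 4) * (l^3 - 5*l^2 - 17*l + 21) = l^5 - 10*l^4 + 12*l^3 + 86*l^2 - 173*l + 84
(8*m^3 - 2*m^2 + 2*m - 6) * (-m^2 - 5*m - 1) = -8*m^5 - 38*m^4 - 2*m^2 + 28*m + 6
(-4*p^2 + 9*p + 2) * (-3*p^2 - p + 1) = 12*p^4 - 23*p^3 - 19*p^2 + 7*p + 2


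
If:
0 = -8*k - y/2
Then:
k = -y/16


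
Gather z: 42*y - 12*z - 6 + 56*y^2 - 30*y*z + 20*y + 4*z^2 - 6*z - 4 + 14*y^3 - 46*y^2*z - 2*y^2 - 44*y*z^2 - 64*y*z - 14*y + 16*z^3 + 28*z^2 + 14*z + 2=14*y^3 + 54*y^2 + 48*y + 16*z^3 + z^2*(32 - 44*y) + z*(-46*y^2 - 94*y - 4) - 8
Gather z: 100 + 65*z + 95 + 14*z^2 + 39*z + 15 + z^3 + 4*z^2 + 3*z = z^3 + 18*z^2 + 107*z + 210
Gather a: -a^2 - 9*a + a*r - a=-a^2 + a*(r - 10)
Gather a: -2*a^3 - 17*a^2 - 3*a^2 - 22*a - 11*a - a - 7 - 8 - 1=-2*a^3 - 20*a^2 - 34*a - 16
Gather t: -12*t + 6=6 - 12*t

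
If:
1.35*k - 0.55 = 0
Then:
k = 0.41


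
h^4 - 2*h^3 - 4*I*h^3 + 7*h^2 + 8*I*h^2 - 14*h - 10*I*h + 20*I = (h - 2)*(h - 5*I)*(h - I)*(h + 2*I)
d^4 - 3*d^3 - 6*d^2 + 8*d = d*(d - 4)*(d - 1)*(d + 2)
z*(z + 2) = z^2 + 2*z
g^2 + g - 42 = (g - 6)*(g + 7)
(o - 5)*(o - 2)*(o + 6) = o^3 - o^2 - 32*o + 60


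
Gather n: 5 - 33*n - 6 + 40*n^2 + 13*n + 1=40*n^2 - 20*n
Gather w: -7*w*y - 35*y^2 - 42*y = -7*w*y - 35*y^2 - 42*y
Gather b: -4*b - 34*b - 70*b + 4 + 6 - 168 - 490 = -108*b - 648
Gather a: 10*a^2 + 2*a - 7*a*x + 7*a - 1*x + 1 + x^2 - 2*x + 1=10*a^2 + a*(9 - 7*x) + x^2 - 3*x + 2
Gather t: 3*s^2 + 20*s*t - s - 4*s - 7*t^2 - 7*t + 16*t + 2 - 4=3*s^2 - 5*s - 7*t^2 + t*(20*s + 9) - 2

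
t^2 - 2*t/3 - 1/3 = (t - 1)*(t + 1/3)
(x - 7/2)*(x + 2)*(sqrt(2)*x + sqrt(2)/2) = sqrt(2)*x^3 - sqrt(2)*x^2 - 31*sqrt(2)*x/4 - 7*sqrt(2)/2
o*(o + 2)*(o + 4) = o^3 + 6*o^2 + 8*o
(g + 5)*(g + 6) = g^2 + 11*g + 30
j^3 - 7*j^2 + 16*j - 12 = (j - 3)*(j - 2)^2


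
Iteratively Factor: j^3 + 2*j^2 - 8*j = (j + 4)*(j^2 - 2*j) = j*(j + 4)*(j - 2)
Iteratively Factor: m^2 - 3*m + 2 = (m - 1)*(m - 2)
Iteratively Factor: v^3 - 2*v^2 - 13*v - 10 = (v + 1)*(v^2 - 3*v - 10) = (v + 1)*(v + 2)*(v - 5)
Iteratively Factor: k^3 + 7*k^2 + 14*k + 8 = (k + 1)*(k^2 + 6*k + 8) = (k + 1)*(k + 4)*(k + 2)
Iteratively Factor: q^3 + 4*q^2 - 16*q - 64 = (q - 4)*(q^2 + 8*q + 16) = (q - 4)*(q + 4)*(q + 4)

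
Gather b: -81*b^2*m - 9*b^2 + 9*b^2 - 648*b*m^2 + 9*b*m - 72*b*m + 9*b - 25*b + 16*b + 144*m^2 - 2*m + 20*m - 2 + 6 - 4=-81*b^2*m + b*(-648*m^2 - 63*m) + 144*m^2 + 18*m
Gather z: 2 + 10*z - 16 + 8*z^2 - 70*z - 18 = 8*z^2 - 60*z - 32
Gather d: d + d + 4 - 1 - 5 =2*d - 2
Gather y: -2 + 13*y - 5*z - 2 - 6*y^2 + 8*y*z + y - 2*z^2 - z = -6*y^2 + y*(8*z + 14) - 2*z^2 - 6*z - 4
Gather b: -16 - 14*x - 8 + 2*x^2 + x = 2*x^2 - 13*x - 24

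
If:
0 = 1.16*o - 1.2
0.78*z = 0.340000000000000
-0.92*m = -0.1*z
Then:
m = 0.05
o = 1.03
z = 0.44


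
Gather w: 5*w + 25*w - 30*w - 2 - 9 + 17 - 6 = 0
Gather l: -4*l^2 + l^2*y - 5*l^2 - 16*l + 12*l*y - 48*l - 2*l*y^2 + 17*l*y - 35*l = l^2*(y - 9) + l*(-2*y^2 + 29*y - 99)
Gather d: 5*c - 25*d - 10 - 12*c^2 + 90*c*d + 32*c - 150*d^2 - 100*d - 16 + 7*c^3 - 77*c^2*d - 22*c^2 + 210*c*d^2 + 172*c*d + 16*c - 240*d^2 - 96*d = 7*c^3 - 34*c^2 + 53*c + d^2*(210*c - 390) + d*(-77*c^2 + 262*c - 221) - 26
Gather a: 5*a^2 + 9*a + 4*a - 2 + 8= 5*a^2 + 13*a + 6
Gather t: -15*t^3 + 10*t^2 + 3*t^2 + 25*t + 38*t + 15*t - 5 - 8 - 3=-15*t^3 + 13*t^2 + 78*t - 16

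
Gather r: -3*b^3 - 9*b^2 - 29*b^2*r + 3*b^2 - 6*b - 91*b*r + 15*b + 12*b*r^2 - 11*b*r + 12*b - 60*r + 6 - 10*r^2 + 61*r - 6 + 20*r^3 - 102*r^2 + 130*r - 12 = -3*b^3 - 6*b^2 + 21*b + 20*r^3 + r^2*(12*b - 112) + r*(-29*b^2 - 102*b + 131) - 12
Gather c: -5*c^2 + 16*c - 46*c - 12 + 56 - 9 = -5*c^2 - 30*c + 35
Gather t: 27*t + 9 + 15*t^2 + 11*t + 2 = 15*t^2 + 38*t + 11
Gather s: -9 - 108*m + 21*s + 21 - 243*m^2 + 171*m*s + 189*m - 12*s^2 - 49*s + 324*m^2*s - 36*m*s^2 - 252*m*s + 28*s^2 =-243*m^2 + 81*m + s^2*(16 - 36*m) + s*(324*m^2 - 81*m - 28) + 12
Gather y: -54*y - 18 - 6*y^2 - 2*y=-6*y^2 - 56*y - 18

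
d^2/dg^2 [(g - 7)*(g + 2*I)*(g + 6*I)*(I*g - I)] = 12*I*g^2 + 48*g*(-1 - I) + 128 - 10*I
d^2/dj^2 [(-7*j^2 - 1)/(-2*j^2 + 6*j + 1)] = 6*(28*j^3 + 18*j^2 - 12*j + 15)/(8*j^6 - 72*j^5 + 204*j^4 - 144*j^3 - 102*j^2 - 18*j - 1)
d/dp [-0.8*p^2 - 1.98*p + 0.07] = -1.6*p - 1.98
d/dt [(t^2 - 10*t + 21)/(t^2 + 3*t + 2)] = (13*t^2 - 38*t - 83)/(t^4 + 6*t^3 + 13*t^2 + 12*t + 4)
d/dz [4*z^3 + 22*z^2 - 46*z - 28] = 12*z^2 + 44*z - 46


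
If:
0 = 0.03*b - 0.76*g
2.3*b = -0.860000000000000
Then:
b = -0.37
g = -0.01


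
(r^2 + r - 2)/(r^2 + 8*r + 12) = (r - 1)/(r + 6)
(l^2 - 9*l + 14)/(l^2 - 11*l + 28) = (l - 2)/(l - 4)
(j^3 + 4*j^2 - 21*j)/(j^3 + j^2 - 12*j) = (j + 7)/(j + 4)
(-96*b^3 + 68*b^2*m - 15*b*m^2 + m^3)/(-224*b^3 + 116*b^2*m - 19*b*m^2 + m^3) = (3*b - m)/(7*b - m)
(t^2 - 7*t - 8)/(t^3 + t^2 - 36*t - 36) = (t - 8)/(t^2 - 36)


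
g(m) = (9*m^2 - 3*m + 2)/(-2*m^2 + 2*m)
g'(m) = (4*m - 2)*(9*m^2 - 3*m + 2)/(-2*m^2 + 2*m)^2 + (18*m - 3)/(-2*m^2 + 2*m) = (3*m^2 + 2*m - 1)/(m^2*(m^2 - 2*m + 1))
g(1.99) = -8.04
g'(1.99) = 3.83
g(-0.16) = -7.30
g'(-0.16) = -36.09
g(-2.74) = -3.80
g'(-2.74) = 0.15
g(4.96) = -5.31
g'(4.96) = 0.21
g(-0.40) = -4.14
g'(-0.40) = -4.21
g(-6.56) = -4.12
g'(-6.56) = 0.05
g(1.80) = -8.94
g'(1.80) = 5.94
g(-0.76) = -3.54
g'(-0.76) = -0.44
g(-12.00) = -4.28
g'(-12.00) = 0.02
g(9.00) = -4.89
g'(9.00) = 0.05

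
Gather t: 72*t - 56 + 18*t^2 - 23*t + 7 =18*t^2 + 49*t - 49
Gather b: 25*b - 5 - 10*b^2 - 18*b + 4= -10*b^2 + 7*b - 1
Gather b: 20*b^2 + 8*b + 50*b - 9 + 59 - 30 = 20*b^2 + 58*b + 20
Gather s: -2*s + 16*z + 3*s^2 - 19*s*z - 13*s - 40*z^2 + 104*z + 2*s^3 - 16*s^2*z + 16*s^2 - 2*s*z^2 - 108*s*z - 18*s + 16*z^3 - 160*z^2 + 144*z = 2*s^3 + s^2*(19 - 16*z) + s*(-2*z^2 - 127*z - 33) + 16*z^3 - 200*z^2 + 264*z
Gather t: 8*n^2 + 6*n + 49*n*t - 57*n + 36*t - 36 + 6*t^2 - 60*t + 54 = 8*n^2 - 51*n + 6*t^2 + t*(49*n - 24) + 18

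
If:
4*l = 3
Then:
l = 3/4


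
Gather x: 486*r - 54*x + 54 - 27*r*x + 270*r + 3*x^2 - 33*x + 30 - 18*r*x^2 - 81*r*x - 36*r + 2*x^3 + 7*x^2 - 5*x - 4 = 720*r + 2*x^3 + x^2*(10 - 18*r) + x*(-108*r - 92) + 80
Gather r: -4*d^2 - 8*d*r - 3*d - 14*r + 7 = -4*d^2 - 3*d + r*(-8*d - 14) + 7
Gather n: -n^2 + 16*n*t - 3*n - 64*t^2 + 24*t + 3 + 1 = -n^2 + n*(16*t - 3) - 64*t^2 + 24*t + 4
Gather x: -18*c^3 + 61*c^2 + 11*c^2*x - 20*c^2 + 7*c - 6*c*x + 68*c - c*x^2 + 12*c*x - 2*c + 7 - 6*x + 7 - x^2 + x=-18*c^3 + 41*c^2 + 73*c + x^2*(-c - 1) + x*(11*c^2 + 6*c - 5) + 14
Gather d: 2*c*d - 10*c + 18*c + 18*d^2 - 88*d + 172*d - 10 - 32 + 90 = 8*c + 18*d^2 + d*(2*c + 84) + 48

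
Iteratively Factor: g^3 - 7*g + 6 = (g - 2)*(g^2 + 2*g - 3) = (g - 2)*(g + 3)*(g - 1)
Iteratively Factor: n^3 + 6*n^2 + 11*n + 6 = (n + 3)*(n^2 + 3*n + 2) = (n + 2)*(n + 3)*(n + 1)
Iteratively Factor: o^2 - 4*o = (o)*(o - 4)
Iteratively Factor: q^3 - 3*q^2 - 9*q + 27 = (q - 3)*(q^2 - 9) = (q - 3)^2*(q + 3)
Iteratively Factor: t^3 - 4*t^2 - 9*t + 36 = (t - 4)*(t^2 - 9) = (t - 4)*(t - 3)*(t + 3)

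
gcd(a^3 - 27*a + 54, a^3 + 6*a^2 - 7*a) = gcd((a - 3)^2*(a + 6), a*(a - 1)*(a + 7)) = 1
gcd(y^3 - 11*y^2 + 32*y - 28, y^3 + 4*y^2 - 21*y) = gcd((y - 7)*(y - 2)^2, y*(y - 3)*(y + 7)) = 1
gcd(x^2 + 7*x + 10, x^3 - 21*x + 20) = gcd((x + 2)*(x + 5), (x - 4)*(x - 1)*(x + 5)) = x + 5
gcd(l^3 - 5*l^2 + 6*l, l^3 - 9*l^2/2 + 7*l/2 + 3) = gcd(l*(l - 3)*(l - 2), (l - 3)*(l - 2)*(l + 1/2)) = l^2 - 5*l + 6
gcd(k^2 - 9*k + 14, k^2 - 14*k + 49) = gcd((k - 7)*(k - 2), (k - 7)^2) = k - 7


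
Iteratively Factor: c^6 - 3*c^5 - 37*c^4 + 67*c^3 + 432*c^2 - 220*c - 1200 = (c - 2)*(c^5 - c^4 - 39*c^3 - 11*c^2 + 410*c + 600) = (c - 2)*(c + 2)*(c^4 - 3*c^3 - 33*c^2 + 55*c + 300) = (c - 2)*(c + 2)*(c + 4)*(c^3 - 7*c^2 - 5*c + 75) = (c - 2)*(c + 2)*(c + 3)*(c + 4)*(c^2 - 10*c + 25) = (c - 5)*(c - 2)*(c + 2)*(c + 3)*(c + 4)*(c - 5)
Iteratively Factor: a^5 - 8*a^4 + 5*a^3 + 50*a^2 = (a + 2)*(a^4 - 10*a^3 + 25*a^2) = (a - 5)*(a + 2)*(a^3 - 5*a^2) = a*(a - 5)*(a + 2)*(a^2 - 5*a) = a^2*(a - 5)*(a + 2)*(a - 5)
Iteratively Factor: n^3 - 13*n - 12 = (n - 4)*(n^2 + 4*n + 3) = (n - 4)*(n + 3)*(n + 1)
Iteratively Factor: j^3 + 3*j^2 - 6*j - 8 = (j + 4)*(j^2 - j - 2) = (j - 2)*(j + 4)*(j + 1)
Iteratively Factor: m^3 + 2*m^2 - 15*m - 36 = (m + 3)*(m^2 - m - 12) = (m + 3)^2*(m - 4)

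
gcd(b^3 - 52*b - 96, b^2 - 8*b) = b - 8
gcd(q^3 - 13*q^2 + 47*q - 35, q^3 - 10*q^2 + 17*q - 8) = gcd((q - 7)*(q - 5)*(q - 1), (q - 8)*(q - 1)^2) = q - 1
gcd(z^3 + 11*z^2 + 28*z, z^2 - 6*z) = z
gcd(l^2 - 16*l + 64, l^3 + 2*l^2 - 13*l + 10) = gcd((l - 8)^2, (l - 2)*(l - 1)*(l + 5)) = 1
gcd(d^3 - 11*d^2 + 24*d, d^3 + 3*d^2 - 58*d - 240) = d - 8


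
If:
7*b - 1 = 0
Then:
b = 1/7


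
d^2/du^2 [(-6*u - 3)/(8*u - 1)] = -480/(8*u - 1)^3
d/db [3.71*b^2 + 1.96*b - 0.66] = 7.42*b + 1.96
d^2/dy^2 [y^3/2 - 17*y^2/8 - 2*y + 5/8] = 3*y - 17/4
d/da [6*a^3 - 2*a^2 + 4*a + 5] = 18*a^2 - 4*a + 4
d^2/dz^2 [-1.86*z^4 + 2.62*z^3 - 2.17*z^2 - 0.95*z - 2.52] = -22.32*z^2 + 15.72*z - 4.34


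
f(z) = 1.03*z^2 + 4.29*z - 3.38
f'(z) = 2.06*z + 4.29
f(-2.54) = -7.63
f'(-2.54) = -0.94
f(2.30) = 11.94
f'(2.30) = 9.03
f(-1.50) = -7.50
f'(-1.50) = 1.20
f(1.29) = 3.87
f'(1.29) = 6.95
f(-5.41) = 3.56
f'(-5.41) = -6.85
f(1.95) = 8.90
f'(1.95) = 8.31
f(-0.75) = -6.02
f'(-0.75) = 2.74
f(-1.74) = -7.73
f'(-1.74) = 0.71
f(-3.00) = -6.98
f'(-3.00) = -1.89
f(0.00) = -3.38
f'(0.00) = 4.29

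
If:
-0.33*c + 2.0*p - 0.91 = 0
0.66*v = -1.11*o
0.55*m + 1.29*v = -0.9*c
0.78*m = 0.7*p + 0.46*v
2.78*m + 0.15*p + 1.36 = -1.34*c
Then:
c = -3.00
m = 0.96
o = -1.00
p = -0.04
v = 1.68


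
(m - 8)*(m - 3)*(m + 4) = m^3 - 7*m^2 - 20*m + 96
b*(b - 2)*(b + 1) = b^3 - b^2 - 2*b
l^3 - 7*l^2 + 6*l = l*(l - 6)*(l - 1)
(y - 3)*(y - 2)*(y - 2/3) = y^3 - 17*y^2/3 + 28*y/3 - 4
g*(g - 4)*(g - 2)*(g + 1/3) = g^4 - 17*g^3/3 + 6*g^2 + 8*g/3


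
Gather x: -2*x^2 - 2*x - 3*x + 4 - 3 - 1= -2*x^2 - 5*x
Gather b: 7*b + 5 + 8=7*b + 13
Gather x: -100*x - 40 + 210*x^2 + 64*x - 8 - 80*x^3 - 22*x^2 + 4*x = -80*x^3 + 188*x^2 - 32*x - 48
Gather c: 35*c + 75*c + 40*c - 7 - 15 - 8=150*c - 30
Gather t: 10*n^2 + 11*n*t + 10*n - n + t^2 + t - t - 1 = 10*n^2 + 11*n*t + 9*n + t^2 - 1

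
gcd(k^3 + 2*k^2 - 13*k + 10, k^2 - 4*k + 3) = k - 1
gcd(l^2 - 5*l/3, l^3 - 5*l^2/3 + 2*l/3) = l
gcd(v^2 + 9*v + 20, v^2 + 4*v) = v + 4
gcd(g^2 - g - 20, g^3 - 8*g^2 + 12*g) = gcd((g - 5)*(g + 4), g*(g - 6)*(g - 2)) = 1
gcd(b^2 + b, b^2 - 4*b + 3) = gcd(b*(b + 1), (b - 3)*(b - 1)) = 1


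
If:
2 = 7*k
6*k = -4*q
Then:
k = 2/7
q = -3/7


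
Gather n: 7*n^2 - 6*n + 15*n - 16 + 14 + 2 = 7*n^2 + 9*n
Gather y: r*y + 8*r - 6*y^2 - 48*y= 8*r - 6*y^2 + y*(r - 48)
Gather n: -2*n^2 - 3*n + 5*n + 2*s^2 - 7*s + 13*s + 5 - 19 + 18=-2*n^2 + 2*n + 2*s^2 + 6*s + 4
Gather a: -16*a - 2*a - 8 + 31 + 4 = 27 - 18*a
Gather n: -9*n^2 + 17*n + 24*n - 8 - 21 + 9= -9*n^2 + 41*n - 20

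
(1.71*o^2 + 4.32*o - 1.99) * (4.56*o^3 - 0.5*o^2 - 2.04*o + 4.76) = 7.7976*o^5 + 18.8442*o^4 - 14.7228*o^3 + 0.321799999999999*o^2 + 24.6228*o - 9.4724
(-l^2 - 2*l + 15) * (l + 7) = -l^3 - 9*l^2 + l + 105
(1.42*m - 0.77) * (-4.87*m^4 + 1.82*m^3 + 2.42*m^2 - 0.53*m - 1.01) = -6.9154*m^5 + 6.3343*m^4 + 2.035*m^3 - 2.616*m^2 - 1.0261*m + 0.7777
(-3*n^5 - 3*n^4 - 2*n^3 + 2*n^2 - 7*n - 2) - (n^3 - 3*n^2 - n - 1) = -3*n^5 - 3*n^4 - 3*n^3 + 5*n^2 - 6*n - 1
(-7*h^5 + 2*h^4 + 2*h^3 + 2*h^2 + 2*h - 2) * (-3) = 21*h^5 - 6*h^4 - 6*h^3 - 6*h^2 - 6*h + 6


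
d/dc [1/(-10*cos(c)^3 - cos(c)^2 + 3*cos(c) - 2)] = (-30*cos(c)^2 - 2*cos(c) + 3)*sin(c)/(10*cos(c)^3 + cos(c)^2 - 3*cos(c) + 2)^2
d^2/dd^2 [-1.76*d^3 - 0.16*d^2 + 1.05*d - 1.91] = -10.56*d - 0.32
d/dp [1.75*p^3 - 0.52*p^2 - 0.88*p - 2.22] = 5.25*p^2 - 1.04*p - 0.88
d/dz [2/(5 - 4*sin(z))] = 8*cos(z)/(4*sin(z) - 5)^2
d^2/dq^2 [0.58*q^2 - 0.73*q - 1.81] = 1.16000000000000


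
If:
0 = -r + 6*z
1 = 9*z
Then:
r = 2/3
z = 1/9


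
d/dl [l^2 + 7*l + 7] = 2*l + 7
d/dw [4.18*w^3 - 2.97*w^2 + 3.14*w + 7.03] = 12.54*w^2 - 5.94*w + 3.14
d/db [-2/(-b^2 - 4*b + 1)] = 4*(-b - 2)/(b^2 + 4*b - 1)^2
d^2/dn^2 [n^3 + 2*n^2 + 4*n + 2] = 6*n + 4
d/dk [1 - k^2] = -2*k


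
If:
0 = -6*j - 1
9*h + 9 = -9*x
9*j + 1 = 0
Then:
No Solution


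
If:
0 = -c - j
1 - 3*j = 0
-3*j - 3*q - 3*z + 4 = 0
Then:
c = -1/3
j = 1/3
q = 1 - z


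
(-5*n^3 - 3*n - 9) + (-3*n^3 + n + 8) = -8*n^3 - 2*n - 1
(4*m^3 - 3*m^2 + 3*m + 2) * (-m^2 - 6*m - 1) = -4*m^5 - 21*m^4 + 11*m^3 - 17*m^2 - 15*m - 2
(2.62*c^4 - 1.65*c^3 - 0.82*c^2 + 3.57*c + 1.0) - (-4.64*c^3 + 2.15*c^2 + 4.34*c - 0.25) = 2.62*c^4 + 2.99*c^3 - 2.97*c^2 - 0.77*c + 1.25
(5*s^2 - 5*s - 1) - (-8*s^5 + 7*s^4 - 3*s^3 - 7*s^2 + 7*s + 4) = 8*s^5 - 7*s^4 + 3*s^3 + 12*s^2 - 12*s - 5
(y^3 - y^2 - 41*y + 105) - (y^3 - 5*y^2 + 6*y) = 4*y^2 - 47*y + 105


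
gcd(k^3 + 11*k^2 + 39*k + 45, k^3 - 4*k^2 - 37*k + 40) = k + 5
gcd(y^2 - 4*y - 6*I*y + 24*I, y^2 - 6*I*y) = y - 6*I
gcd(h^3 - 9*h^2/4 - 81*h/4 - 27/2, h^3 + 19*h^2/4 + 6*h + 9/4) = h^2 + 15*h/4 + 9/4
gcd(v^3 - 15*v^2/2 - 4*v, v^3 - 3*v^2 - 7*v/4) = v^2 + v/2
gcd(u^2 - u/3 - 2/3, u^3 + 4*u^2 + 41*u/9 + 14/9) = u + 2/3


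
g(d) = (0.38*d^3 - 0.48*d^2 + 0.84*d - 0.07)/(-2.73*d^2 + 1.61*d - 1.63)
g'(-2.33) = -0.13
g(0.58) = -0.20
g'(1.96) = -0.08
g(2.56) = -0.34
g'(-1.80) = -0.13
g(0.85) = -0.24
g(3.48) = -0.45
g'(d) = (5.46*d - 1.61)*(0.38*d^3 - 0.48*d^2 + 0.84*d - 0.07)/(-2.73*d^2 + 1.61*d - 1.63)^2 + (1.14*d^2 - 0.96*d + 0.84)/(-2.73*d^2 + 1.61*d - 1.63)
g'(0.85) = -0.06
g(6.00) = -0.77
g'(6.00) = -0.13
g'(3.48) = -0.12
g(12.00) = -1.59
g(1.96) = -0.29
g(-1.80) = 0.40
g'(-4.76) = -0.13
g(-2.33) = 0.47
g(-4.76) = 0.79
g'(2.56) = -0.10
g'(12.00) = -0.14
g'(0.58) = -0.22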